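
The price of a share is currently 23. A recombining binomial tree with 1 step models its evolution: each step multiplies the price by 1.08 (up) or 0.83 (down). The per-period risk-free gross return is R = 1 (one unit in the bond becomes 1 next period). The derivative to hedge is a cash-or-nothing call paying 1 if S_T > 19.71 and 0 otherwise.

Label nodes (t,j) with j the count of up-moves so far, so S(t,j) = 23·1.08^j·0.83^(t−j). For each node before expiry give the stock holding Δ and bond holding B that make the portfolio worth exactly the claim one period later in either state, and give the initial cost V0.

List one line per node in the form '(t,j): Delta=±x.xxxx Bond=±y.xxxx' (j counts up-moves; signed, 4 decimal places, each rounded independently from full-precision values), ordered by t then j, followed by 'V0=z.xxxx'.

Risk-neutral probability p* = (R−d)/(u−d) = (1−0.83)/(1.08−0.83) = 0.6800.
Terminal payoffs: V(1,0)=0.0000, V(1,1)=1.0000
(0,0): S=23.0000. Δ = (V_up−V_dn)/(S_up−S_dn) = (1.0000−0.0000)/(24.8400−19.0900) = 0.1739. V = [p*·1.0000 + (1−p*)·0.0000]/1 = 0.6800. B = V − Δ·S = -3.3200.
Check: Δ(0,0)·S0 + B(0,0) = 0.6800 = V0.

(0,0): Delta=0.1739 Bond=-3.3200
V0=0.6800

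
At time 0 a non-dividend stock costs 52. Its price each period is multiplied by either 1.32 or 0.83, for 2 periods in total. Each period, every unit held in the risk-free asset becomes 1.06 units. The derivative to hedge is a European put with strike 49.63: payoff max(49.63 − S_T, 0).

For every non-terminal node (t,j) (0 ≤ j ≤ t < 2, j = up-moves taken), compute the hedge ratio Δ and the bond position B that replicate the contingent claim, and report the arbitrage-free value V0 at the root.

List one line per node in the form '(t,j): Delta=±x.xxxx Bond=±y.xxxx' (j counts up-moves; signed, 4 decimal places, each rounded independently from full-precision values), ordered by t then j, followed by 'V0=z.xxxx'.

Risk-neutral probability p* = (R−d)/(u−d) = (1.06−0.83)/(1.32−0.83) = 0.4694.
Terminal payoffs: V(2,0)=13.8072, V(2,1)=0.0000, V(2,2)=0.0000
(1,0): S=43.1600. Δ = (V_up−V_dn)/(S_up−S_dn) = (0.0000−13.8072)/(56.9712−35.8228) = -0.6529. V = [p*·0.0000 + (1−p*)·13.8072]/1.06 = 6.9116. B = V − Δ·S = 35.0895.
(1,1): S=68.6400. Δ = (V_up−V_dn)/(S_up−S_dn) = (0.0000−0.0000)/(90.6048−56.9712) = 0.0000. V = [p*·0.0000 + (1−p*)·0.0000]/1.06 = 0.0000. B = V − Δ·S = 0.0000.
(0,0): S=52.0000. Δ = (V_up−V_dn)/(S_up−S_dn) = (0.0000−6.9116)/(68.6400−43.1600) = -0.2713. V = [p*·0.0000 + (1−p*)·6.9116]/1.06 = 3.4598. B = V − Δ·S = 17.5650.
The time-0 hedge costs 3.4598, which is the no-arbitrage price.

(0,0): Delta=-0.2713 Bond=17.5650
(1,0): Delta=-0.6529 Bond=35.0895
(1,1): Delta=0.0000 Bond=0.0000
V0=3.4598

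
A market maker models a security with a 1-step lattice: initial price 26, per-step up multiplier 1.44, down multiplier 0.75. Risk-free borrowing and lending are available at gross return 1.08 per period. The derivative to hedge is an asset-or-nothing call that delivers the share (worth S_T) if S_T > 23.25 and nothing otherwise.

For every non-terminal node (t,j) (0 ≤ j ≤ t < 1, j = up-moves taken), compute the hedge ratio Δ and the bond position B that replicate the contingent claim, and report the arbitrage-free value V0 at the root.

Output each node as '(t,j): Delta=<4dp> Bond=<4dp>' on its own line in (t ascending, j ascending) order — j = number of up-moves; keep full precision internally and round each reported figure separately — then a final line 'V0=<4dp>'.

The replicating-portfolio and risk-neutral prices coincide; use p* = (1.08−0.75)/(1.44−0.75) = 0.4783 for the latter.
Terminal values V(1,·): V(1,0)=0.0000, V(1,1)=37.4400
  t=0,j=0: stock 26.0000 → up 37.4400 (V=37.4400), down 19.5000 (V=0.0000). Price 16.5797; hedge Δ=2.0870, bond B=-37.6812.
Self-financing check: at every node Δ·S+B equals the discounted successor values.

(0,0): Delta=2.0870 Bond=-37.6812
V0=16.5797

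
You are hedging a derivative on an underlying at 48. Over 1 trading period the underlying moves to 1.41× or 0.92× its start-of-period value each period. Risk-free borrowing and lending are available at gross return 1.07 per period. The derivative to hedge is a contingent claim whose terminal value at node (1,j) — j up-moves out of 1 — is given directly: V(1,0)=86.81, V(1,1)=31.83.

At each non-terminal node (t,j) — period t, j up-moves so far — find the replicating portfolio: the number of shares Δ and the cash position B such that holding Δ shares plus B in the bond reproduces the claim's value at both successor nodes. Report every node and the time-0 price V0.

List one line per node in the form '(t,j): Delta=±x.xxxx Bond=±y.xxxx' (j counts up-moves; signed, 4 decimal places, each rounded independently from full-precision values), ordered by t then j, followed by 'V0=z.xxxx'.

Under the risk-neutral measure, an up-move has probability p* = (R−d)/(u−d) = 0.3061 and values discount at R = 1.07.
Terminal values V(1,·): V(1,0)=86.8100, V(1,1)=31.8300
Node (0,0) S=48.0000: V=(p*·31.8300+(1−p*)·86.8100)/1.07=65.4013; Δ=(31.8300−86.8100)/(67.6800−44.1600)=-2.3376; B=V−Δ·S=177.6054
Root portfolio cost Δ·48+B reproduces V0=65.4013.

(0,0): Delta=-2.3376 Bond=177.6054
V0=65.4013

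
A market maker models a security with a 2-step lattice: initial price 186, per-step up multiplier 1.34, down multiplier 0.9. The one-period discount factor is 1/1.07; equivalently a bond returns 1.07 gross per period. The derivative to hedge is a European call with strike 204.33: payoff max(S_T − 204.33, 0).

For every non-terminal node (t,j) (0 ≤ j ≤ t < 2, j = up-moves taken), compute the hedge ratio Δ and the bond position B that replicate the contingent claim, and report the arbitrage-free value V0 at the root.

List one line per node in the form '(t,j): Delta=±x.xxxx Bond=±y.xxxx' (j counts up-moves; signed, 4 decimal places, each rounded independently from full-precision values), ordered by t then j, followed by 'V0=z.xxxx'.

(0,0): Delta=0.6239 Bond=-90.8651
(1,0): Delta=0.2713 Bond=-38.2060
(1,1): Delta=1.0000 Bond=-190.9626
V0=25.1820

Under the risk-neutral measure, an up-move has probability p* = (R−d)/(u−d) = 0.3864 and values discount at R = 1.07.
Terminal payoffs: V(2,0)=0.0000, V(2,1)=19.9860, V(2,2)=129.6516
Node (1,0) S=167.4000: V=(p*·19.9860+(1−p*)·0.0000)/1.07=7.2167; Δ=(19.9860−0.0000)/(224.3160−150.6600)=0.2713; B=V−Δ·S=-38.2060
Node (1,1) S=249.2400: V=(p*·129.6516+(1−p*)·19.9860)/1.07=58.2774; Δ=(129.6516−19.9860)/(333.9816−224.3160)=1.0000; B=V−Δ·S=-190.9626
Node (0,0) S=186.0000: V=(p*·58.2774+(1−p*)·7.2167)/1.07=25.1820; Δ=(58.2774−7.2167)/(249.2400−167.4000)=0.6239; B=V−Δ·S=-90.8651
Check: Δ(0,0)·S0 + B(0,0) = 25.1820 = V0.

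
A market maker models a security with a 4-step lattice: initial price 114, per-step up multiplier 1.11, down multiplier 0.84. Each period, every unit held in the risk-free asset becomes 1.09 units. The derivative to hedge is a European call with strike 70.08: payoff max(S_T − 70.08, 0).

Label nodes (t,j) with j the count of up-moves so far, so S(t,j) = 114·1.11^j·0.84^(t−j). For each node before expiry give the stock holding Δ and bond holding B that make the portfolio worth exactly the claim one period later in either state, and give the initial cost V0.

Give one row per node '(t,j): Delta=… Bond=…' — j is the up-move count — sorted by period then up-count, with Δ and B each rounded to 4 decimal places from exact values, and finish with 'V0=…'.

The replicating-portfolio and risk-neutral prices coincide; use p* = (1.09−0.84)/(1.11−0.84) = 0.9259 for the latter.
Terminal values V(4,·): V(4,0)=0.0000, V(4,1)=4.9208, V(4,2)=29.0282, V(4,3)=60.8843, V(4,4)=102.9800
Node (3,0) S=67.5683: V=(p*·4.9208+(1−p*)·0.0000)/1.09=4.1801; Δ=(4.9208−0.0000)/(75.0008−56.7573)=0.2697; B=V−Δ·S=-14.0450
Node (3,1) S=89.2866: V=(p*·29.0282+(1−p*)·4.9208)/1.09=24.9930; Δ=(29.0282−4.9208)/(99.1082−75.0008)=1.0000; B=V−Δ·S=-64.2936
Node (3,2) S=117.9859: V=(p*·60.8843+(1−p*)·29.0282)/1.09=53.6923; Δ=(60.8843−29.0282)/(130.9643−99.1082)=1.0000; B=V−Δ·S=-64.2936
Node (3,3) S=155.9099: V=(p*·102.9800+(1−p*)·60.8843)/1.09=91.6164; Δ=(102.9800−60.8843)/(173.0600−130.9643)=1.0000; B=V−Δ·S=-64.2936
Node (2,0) S=80.4384: V=(p*·24.9930+(1−p*)·4.1801)/1.09=21.5150; Δ=(24.9930−4.1801)/(89.2866−67.5683)=0.9583; B=V−Δ·S=-55.5701
Node (2,1) S=106.2936: V=(p*·53.6923+(1−p*)·24.9930)/1.09=47.3087; Δ=(53.6923−24.9930)/(117.9859−89.2866)=1.0000; B=V−Δ·S=-58.9849
Node (2,2) S=140.4594: V=(p*·91.6164+(1−p*)·53.6923)/1.09=81.4745; Δ=(91.6164−53.6923)/(155.9099−117.9859)=1.0000; B=V−Δ·S=-58.9849
Node (1,0) S=95.7600: V=(p*·47.3087+(1−p*)·21.5150)/1.09=41.6496; Δ=(47.3087−21.5150)/(106.2936−80.4384)=0.9976; B=V−Δ·S=-53.8826
Node (1,1) S=126.5400: V=(p*·81.4745+(1−p*)·47.3087)/1.09=72.4254; Δ=(81.4745−47.3087)/(140.4594−106.2936)=1.0000; B=V−Δ·S=-54.1146
Node (0,0) S=114.0000: V=(p*·72.4254+(1−p*)·41.6496)/1.09=64.3538; Δ=(72.4254−41.6496)/(126.5400−95.7600)=0.9999; B=V−Δ·S=-49.6307
Self-financing check: at every node Δ·S+B equals the discounted successor values.

(0,0): Delta=0.9999 Bond=-49.6307
(1,0): Delta=0.9976 Bond=-53.8826
(1,1): Delta=1.0000 Bond=-54.1146
(2,0): Delta=0.9583 Bond=-55.5701
(2,1): Delta=1.0000 Bond=-58.9849
(2,2): Delta=1.0000 Bond=-58.9849
(3,0): Delta=0.2697 Bond=-14.0450
(3,1): Delta=1.0000 Bond=-64.2936
(3,2): Delta=1.0000 Bond=-64.2936
(3,3): Delta=1.0000 Bond=-64.2936
V0=64.3538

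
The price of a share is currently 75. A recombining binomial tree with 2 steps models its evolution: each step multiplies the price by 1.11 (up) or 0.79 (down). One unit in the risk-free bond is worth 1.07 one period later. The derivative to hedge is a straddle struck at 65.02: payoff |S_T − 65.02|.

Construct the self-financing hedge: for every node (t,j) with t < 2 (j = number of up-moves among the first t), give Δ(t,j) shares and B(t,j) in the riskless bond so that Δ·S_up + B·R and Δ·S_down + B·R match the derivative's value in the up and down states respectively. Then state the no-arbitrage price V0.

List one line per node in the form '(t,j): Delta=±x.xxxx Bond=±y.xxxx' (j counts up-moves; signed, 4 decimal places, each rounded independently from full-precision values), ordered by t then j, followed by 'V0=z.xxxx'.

(0,0): Delta=0.8227 Bond=-42.9962
(1,0): Delta=-0.9211 Bond=57.3170
(1,1): Delta=1.0000 Bond=-60.7664
V0=18.7061

Risk-neutral probability p* = (R−d)/(u−d) = (1.07−0.79)/(1.11−0.79) = 0.8750.
Payoff layer (t=2): V(2,0)=18.2125, V(2,1)=0.7475, V(2,2)=27.3875
Node (1,0) S=59.2500: V=(p*·0.7475+(1−p*)·18.2125)/1.07=2.7389; Δ=(0.7475−18.2125)/(65.7675−46.8075)=-0.9211; B=V−Δ·S=57.3170
Node (1,1) S=83.2500: V=(p*·27.3875+(1−p*)·0.7475)/1.07=22.4836; Δ=(27.3875−0.7475)/(92.4075−65.7675)=1.0000; B=V−Δ·S=-60.7664
Node (0,0) S=75.0000: V=(p*·22.4836+(1−p*)·2.7389)/1.07=18.7061; Δ=(22.4836−2.7389)/(83.2500−59.2500)=0.8227; B=V−Δ·S=-42.9962
The time-0 hedge costs 18.7061, which is the no-arbitrage price.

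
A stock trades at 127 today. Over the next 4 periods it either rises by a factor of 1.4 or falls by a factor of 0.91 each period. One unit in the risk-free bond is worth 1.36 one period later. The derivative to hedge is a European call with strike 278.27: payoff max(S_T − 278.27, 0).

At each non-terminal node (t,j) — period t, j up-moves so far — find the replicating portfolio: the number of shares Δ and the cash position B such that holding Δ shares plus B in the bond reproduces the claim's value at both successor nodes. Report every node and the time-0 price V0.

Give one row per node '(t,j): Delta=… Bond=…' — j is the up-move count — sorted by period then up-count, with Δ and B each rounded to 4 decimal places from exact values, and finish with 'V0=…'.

Since d<R<u, set p* = (R−d)/(u−d) = 0.9184; price each node as the discounted p*-expectation of its children.
Payoff layer (t=4): V(4,0)=0.0000, V(4,1)=0.0000, V(4,2)=0.0000, V(4,3)=38.8541, V(4,4)=209.6132
  t=3,j=0: stock 95.7035 → up 133.9849 (V=0.0000), down 87.0902 (V=0.0000). Price 0.0000; hedge Δ=0.0000, bond B=0.0000.
  t=3,j=1: stock 147.2362 → up 206.1307 (V=0.0000), down 133.9849 (V=0.0000). Price 0.0000; hedge Δ=0.0000, bond B=0.0000.
  t=3,j=2: stock 226.5172 → up 317.1241 (V=38.8541), down 206.1307 (V=0.0000). Price 26.2370; hedge Δ=0.3501, bond B=-53.0570.
  t=3,j=3: stock 348.4880 → up 487.8832 (V=209.6132), down 317.1241 (V=38.8541). Price 143.8777; hedge Δ=1.0000, bond B=-204.6103.
  t=2,j=0: stock 105.1687 → up 147.2362 (V=0.0000), down 95.7035 (V=0.0000). Price 0.0000; hedge Δ=0.0000, bond B=0.0000.
  t=2,j=1: stock 161.7980 → up 226.5172 (V=26.2370), down 147.2362 (V=0.0000). Price 17.7171; hedge Δ=0.3309, bond B=-35.8278.
  t=2,j=2: stock 248.9200 → up 348.4880 (V=143.8777), down 226.5172 (V=26.2370). Price 98.7312; hedge Δ=0.9645, bond B=-141.3519.
  t=1,j=0: stock 115.5700 → up 161.7980 (V=17.7171), down 105.1687 (V=0.0000). Price 11.9638; hedge Δ=0.3129, bond B=-24.1935.
  t=1,j=1: stock 177.8000 → up 248.9200 (V=98.7312), down 161.7980 (V=17.7171). Price 67.7337; hedge Δ=0.9299, bond B=-97.6013.
  t=0,j=0: stock 127.0000 → up 177.8000 (V=67.7337), down 115.5700 (V=11.9638). Price 46.4566; hedge Δ=0.8962, bond B=-67.3594.
Self-financing check: at every node Δ·S+B equals the discounted successor values.

(0,0): Delta=0.8962 Bond=-67.3594
(1,0): Delta=0.3129 Bond=-24.1935
(1,1): Delta=0.9299 Bond=-97.6013
(2,0): Delta=0.0000 Bond=0.0000
(2,1): Delta=0.3309 Bond=-35.8278
(2,2): Delta=0.9645 Bond=-141.3519
(3,0): Delta=0.0000 Bond=0.0000
(3,1): Delta=0.0000 Bond=0.0000
(3,2): Delta=0.3501 Bond=-53.0570
(3,3): Delta=1.0000 Bond=-204.6103
V0=46.4566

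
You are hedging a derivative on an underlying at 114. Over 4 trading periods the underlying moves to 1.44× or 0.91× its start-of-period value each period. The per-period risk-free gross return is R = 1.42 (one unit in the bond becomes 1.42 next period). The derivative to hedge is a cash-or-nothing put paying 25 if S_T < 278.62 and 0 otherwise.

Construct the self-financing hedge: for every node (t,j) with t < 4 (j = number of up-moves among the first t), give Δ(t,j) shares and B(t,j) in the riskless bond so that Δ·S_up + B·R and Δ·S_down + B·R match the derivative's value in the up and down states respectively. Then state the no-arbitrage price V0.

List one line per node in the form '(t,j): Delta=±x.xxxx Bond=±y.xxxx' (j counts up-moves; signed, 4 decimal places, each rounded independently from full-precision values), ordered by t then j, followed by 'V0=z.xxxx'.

(0,0): Delta=-0.0151 Bond=1.7768
(1,0): Delta=-0.2088 Bond=22.6125
(1,1): Delta=-0.0103 Bond=1.7353
(2,0): Delta=0.0000 Bond=12.3983
(2,1): Delta=-0.2140 Bond=32.8827
(2,2): Delta=-0.0053 Bond=1.2712
(3,0): Delta=0.0000 Bond=17.6056
(3,1): Delta=0.0000 Bond=17.6056
(3,2): Delta=-0.2193 Bond=47.8342
(3,3): Delta=0.0000 Bond=0.0000
V0=0.0499

Since d<R<u, set p* = (R−d)/(u−d) = 0.9623; price each node as the discounted p*-expectation of its children.
At expiry t=4: V(4,0)=25.0000, V(4,1)=25.0000, V(4,2)=25.0000, V(4,3)=0.0000, V(4,4)=0.0000
Node (3,0) S=85.9071: V=(p*·25.0000+(1−p*)·25.0000)/1.42=17.6056; Δ=(25.0000−25.0000)/(123.7062−78.1755)=0.0000; B=V−Δ·S=17.6056
Node (3,1) S=135.9409: V=(p*·25.0000+(1−p*)·25.0000)/1.42=17.6056; Δ=(25.0000−25.0000)/(195.7549−123.7062)=0.0000; B=V−Δ·S=17.6056
Node (3,2) S=215.1153: V=(p*·0.0000+(1−p*)·25.0000)/1.42=0.6644; Δ=(0.0000−25.0000)/(309.7660−195.7549)=-0.2193; B=V−Δ·S=47.8342
Node (3,3) S=340.4022: V=(p*·0.0000+(1−p*)·0.0000)/1.42=0.0000; Δ=(0.0000−0.0000)/(490.1791−309.7660)=0.0000; B=V−Δ·S=0.0000
Node (2,0) S=94.4034: V=(p*·17.6056+(1−p*)·17.6056)/1.42=12.3983; Δ=(17.6056−17.6056)/(135.9409−85.9071)=0.0000; B=V−Δ·S=12.3983
Node (2,1) S=149.3856: V=(p*·0.6644+(1−p*)·17.6056)/1.42=0.9181; Δ=(0.6644−17.6056)/(215.1153−135.9409)=-0.2140; B=V−Δ·S=32.8827
Node (2,2) S=236.3904: V=(p*·0.0000+(1−p*)·0.6644)/1.42=0.0177; Δ=(0.0000−0.6644)/(340.4022−215.1153)=-0.0053; B=V−Δ·S=1.2712
Node (1,0) S=103.7400: V=(p*·0.9181+(1−p*)·12.3983)/1.42=0.9516; Δ=(0.9181−12.3983)/(149.3856−94.4034)=-0.2088; B=V−Δ·S=22.6125
Node (1,1) S=164.1600: V=(p*·0.0177+(1−p*)·0.9181)/1.42=0.0364; Δ=(0.0177−0.9181)/(236.3904−149.3856)=-0.0103; B=V−Δ·S=1.7353
Node (0,0) S=114.0000: V=(p*·0.0364+(1−p*)·0.9516)/1.42=0.0499; Δ=(0.0364−0.9516)/(164.1600−103.7400)=-0.0151; B=V−Δ·S=1.7768
Check: Δ(0,0)·S0 + B(0,0) = 0.0499 = V0.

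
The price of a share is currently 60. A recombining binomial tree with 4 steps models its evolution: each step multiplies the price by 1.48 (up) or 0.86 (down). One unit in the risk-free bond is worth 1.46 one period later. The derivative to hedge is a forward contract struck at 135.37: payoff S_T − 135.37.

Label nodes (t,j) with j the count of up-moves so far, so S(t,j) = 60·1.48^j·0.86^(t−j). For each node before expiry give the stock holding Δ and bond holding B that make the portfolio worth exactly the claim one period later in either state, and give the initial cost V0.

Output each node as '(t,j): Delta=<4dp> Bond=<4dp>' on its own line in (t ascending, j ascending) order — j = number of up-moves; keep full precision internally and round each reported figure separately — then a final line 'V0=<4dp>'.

(0,0): Delta=1.0000 Bond=-29.7928
(1,0): Delta=1.0000 Bond=-43.4975
(1,1): Delta=1.0000 Bond=-43.4975
(2,0): Delta=1.0000 Bond=-63.5063
(2,1): Delta=1.0000 Bond=-63.5063
(2,2): Delta=1.0000 Bond=-63.5063
(3,0): Delta=1.0000 Bond=-92.7192
(3,1): Delta=1.0000 Bond=-92.7192
(3,2): Delta=1.0000 Bond=-92.7192
(3,3): Delta=1.0000 Bond=-92.7192
V0=30.2072

Risk-neutral probability p* = (R−d)/(u−d) = (1.46−0.86)/(1.48−0.86) = 0.9677.
Terminal values V(4,·): V(4,0)=-102.5495, V(4,1)=-78.8882, V(4,2)=-38.1688, V(4,3)=31.9065, V(4,4)=152.5011
  t=3,j=0: stock 38.1634 → up 56.4818 (V=-78.8882), down 32.8205 (V=-102.5495). Price -54.5558; hedge Δ=1.0000, bond B=-92.7192.
  t=3,j=1: stock 65.6765 → up 97.2012 (V=-38.1688), down 56.4818 (V=-78.8882). Price -27.0427; hedge Δ=1.0000, bond B=-92.7192.
  t=3,j=2: stock 113.0246 → up 167.2765 (V=31.9065), down 97.2012 (V=-38.1688). Price 20.3055; hedge Δ=1.0000, bond B=-92.7192.
  t=3,j=3: stock 194.5075 → up 287.8711 (V=152.5011), down 167.2765 (V=31.9065). Price 101.7883; hedge Δ=1.0000, bond B=-92.7192.
  t=2,j=0: stock 44.3760 → up 65.6765 (V=-27.0427), down 38.1634 (V=-54.5558). Price -19.1303; hedge Δ=1.0000, bond B=-63.5063.
  t=2,j=1: stock 76.3680 → up 113.0246 (V=20.3055), down 65.6765 (V=-27.0427). Price 12.8617; hedge Δ=1.0000, bond B=-63.5063.
  t=2,j=2: stock 131.4240 → up 194.5075 (V=101.7883), down 113.0246 (V=20.3055). Price 67.9177; hedge Δ=1.0000, bond B=-63.5063.
  t=1,j=0: stock 51.6000 → up 76.3680 (V=12.8617), down 44.3760 (V=-19.1303). Price 8.1025; hedge Δ=1.0000, bond B=-43.4975.
  t=1,j=1: stock 88.8000 → up 131.4240 (V=67.9177), down 76.3680 (V=12.8617). Price 45.3025; hedge Δ=1.0000, bond B=-43.4975.
  t=0,j=0: stock 60.0000 → up 88.8000 (V=45.3025), down 51.6000 (V=8.1025). Price 30.2072; hedge Δ=1.0000, bond B=-29.7928.
The time-0 hedge costs 30.2072, which is the no-arbitrage price.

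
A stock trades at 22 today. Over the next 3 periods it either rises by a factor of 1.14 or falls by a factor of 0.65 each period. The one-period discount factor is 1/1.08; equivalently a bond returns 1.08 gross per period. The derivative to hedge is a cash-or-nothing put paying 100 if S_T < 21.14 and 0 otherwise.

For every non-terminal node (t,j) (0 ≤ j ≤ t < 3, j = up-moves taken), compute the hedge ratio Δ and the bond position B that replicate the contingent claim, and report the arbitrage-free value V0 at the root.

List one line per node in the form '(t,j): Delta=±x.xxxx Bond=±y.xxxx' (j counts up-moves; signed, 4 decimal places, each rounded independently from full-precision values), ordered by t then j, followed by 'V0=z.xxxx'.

(0,0): Delta=-6.1246 Bond=160.4776
(1,0): Delta=0.0000 Bond=85.7339
(1,1): Delta=-6.6119 Bond=185.5365
(2,0): Delta=0.0000 Bond=92.5926
(2,1): Delta=0.0000 Bond=92.5926
(2,2): Delta=-7.1379 Bond=215.4195
V0=25.7362

Since d<R<u, set p* = (R−d)/(u−d) = 0.8776; price each node as the discounted p*-expectation of its children.
At expiry t=3: V(3,0)=100.0000, V(3,1)=100.0000, V(3,2)=100.0000, V(3,3)=0.0000
  t=2,j=0: stock 9.2950 → up 10.5963 (V=100.0000), down 6.0418 (V=100.0000). Price 92.5926; hedge Δ=0.0000, bond B=92.5926.
  t=2,j=1: stock 16.3020 → up 18.5843 (V=100.0000), down 10.5963 (V=100.0000). Price 92.5926; hedge Δ=0.0000, bond B=92.5926.
  t=2,j=2: stock 28.5912 → up 32.5940 (V=0.0000), down 18.5843 (V=100.0000). Price 11.3379; hedge Δ=-7.1379, bond B=215.4195.
  t=1,j=0: stock 14.3000 → up 16.3020 (V=92.5926), down 9.2950 (V=92.5926). Price 85.7339; hedge Δ=0.0000, bond B=85.7339.
  t=1,j=1: stock 25.0800 → up 28.5912 (V=11.3379), down 16.3020 (V=92.5926). Price 19.7106; hedge Δ=-6.6119, bond B=185.5365.
  t=0,j=0: stock 22.0000 → up 25.0800 (V=19.7106), down 14.3000 (V=85.7339). Price 25.7362; hedge Δ=-6.1246, bond B=160.4776.
The time-0 hedge costs 25.7362, which is the no-arbitrage price.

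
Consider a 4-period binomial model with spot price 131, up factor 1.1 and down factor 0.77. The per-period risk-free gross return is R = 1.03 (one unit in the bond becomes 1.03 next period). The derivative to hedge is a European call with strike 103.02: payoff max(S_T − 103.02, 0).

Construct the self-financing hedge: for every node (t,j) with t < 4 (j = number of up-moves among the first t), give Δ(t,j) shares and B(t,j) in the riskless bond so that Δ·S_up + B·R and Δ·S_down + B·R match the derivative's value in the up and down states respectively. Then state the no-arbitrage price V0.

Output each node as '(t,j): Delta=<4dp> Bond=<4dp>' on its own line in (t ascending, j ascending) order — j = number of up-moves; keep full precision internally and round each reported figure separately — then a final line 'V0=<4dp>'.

The replicating-portfolio and risk-neutral prices coincide; use p* = (1.03−0.77)/(1.1−0.77) = 0.7879 for the latter.
Terminal payoffs: V(4,0)=0.0000, V(4,1)=0.0000, V(4,2)=0.0000, V(4,3)=31.2380, V(4,4)=88.7771
Node (3,0) S=59.8058: V=(p*·0.0000+(1−p*)·0.0000)/1.03=0.0000; Δ=(0.0000−0.0000)/(65.7864−46.0505)=0.0000; B=V−Δ·S=0.0000
Node (3,1) S=85.4369: V=(p*·0.0000+(1−p*)·0.0000)/1.03=0.0000; Δ=(0.0000−0.0000)/(93.9806−65.7864)=0.0000; B=V−Δ·S=0.0000
Node (3,2) S=122.0527: V=(p*·31.2380+(1−p*)·0.0000)/1.03=23.8949; Δ=(31.2380−0.0000)/(134.2580−93.9806)=0.7756; B=V−Δ·S=-70.7656
Node (3,3) S=174.3610: V=(p*·88.7771+(1−p*)·31.2380)/1.03=74.3416; Δ=(88.7771−31.2380)/(191.7971−134.2580)=1.0000; B=V−Δ·S=-100.0194
Node (2,0) S=77.6699: V=(p*·0.0000+(1−p*)·0.0000)/1.03=0.0000; Δ=(0.0000−0.0000)/(85.4369−59.8058)=0.0000; B=V−Δ·S=0.0000
Node (2,1) S=110.9570: V=(p*·23.8949+(1−p*)·0.0000)/1.03=18.2779; Δ=(23.8949−0.0000)/(122.0527−85.4369)=0.6526; B=V−Δ·S=-54.1308
Node (2,2) S=158.5100: V=(p*·74.3416+(1−p*)·23.8949)/1.03=61.7872; Δ=(74.3416−23.8949)/(174.3610−122.0527)=0.9644; B=V−Δ·S=-91.0816
Node (1,0) S=100.8700: V=(p*·18.2779+(1−p*)·0.0000)/1.03=13.9814; Δ=(18.2779−0.0000)/(110.9570−77.6699)=0.5491; B=V−Δ·S=-41.4063
Node (1,1) S=144.1000: V=(p*·61.7872+(1−p*)·18.2779)/1.03=51.0271; Δ=(61.7872−18.2779)/(158.5100−110.9570)=0.9150; B=V−Δ·S=-80.8190
Node (0,0) S=131.0000: V=(p*·51.0271+(1−p*)·13.9814)/1.03=41.9116; Δ=(51.0271−13.9814)/(144.1000−100.8700)=0.8569; B=V−Δ·S=-70.3483
The time-0 hedge costs 41.9116, which is the no-arbitrage price.

(0,0): Delta=0.8569 Bond=-70.3483
(1,0): Delta=0.5491 Bond=-41.4063
(1,1): Delta=0.9150 Bond=-80.8190
(2,0): Delta=0.0000 Bond=0.0000
(2,1): Delta=0.6526 Bond=-54.1308
(2,2): Delta=0.9644 Bond=-91.0816
(3,0): Delta=0.0000 Bond=0.0000
(3,1): Delta=0.0000 Bond=0.0000
(3,2): Delta=0.7756 Bond=-70.7656
(3,3): Delta=1.0000 Bond=-100.0194
V0=41.9116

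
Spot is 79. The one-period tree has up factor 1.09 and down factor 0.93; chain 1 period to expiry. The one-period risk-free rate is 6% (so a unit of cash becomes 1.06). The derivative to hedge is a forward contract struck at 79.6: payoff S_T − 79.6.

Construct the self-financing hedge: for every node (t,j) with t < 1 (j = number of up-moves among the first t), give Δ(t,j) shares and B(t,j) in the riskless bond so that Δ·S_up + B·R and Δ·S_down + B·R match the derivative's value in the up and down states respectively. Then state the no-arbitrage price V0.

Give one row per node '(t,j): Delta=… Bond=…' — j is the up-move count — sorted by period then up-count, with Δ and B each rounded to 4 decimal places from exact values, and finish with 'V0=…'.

Risk-neutral probability p* = (R−d)/(u−d) = (1.06−0.93)/(1.09−0.93) = 0.8125.
Terminal payoffs: V(1,0)=-6.1300, V(1,1)=6.5100
Node (0,0) S=79.0000: V=(p*·6.5100+(1−p*)·-6.1300)/1.06=3.9057; Δ=(6.5100−-6.1300)/(86.1100−73.4700)=1.0000; B=V−Δ·S=-75.0943
The time-0 hedge costs 3.9057, which is the no-arbitrage price.

(0,0): Delta=1.0000 Bond=-75.0943
V0=3.9057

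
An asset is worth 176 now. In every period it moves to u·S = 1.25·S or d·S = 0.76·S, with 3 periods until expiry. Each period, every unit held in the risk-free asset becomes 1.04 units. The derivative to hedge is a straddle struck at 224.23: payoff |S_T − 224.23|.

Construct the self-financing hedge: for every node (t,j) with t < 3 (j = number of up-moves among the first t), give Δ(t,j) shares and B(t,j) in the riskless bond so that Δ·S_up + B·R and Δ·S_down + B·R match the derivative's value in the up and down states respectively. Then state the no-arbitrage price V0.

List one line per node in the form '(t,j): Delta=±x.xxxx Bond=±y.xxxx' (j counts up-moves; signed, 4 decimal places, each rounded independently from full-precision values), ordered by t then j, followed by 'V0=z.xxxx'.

Since d<R<u, set p* = (R−d)/(u−d) = 0.5714; price each node as the discounted p*-expectation of its children.
Terminal values V(3,·): V(3,0)=146.9702, V(3,1)=97.1580, V(3,2)=15.2300, V(3,3)=119.5200
  t=2,j=0: stock 101.6576 → up 127.0720 (V=97.1580), down 77.2598 (V=146.9702). Price 113.9482; hedge Δ=-1.0000, bond B=215.6058.
  t=2,j=1: stock 167.2000 → up 209.0000 (V=15.2300), down 127.0720 (V=97.1580). Price 48.4058; hedge Δ=-1.0000, bond B=215.6058.
  t=2,j=2: stock 275.0000 → up 343.7500 (V=119.5200), down 209.0000 (V=15.2300). Price 71.9464; hedge Δ=0.7740, bond B=-140.8903.
  t=1,j=0: stock 133.7600 → up 167.2000 (V=48.4058), down 101.6576 (V=113.9482). Price 73.5532; hedge Δ=-1.0000, bond B=207.3132.
  t=1,j=1: stock 220.0000 → up 275.0000 (V=71.9464), down 167.2000 (V=48.4058). Price 59.4784; hedge Δ=0.2184, bond B=11.4363.
  t=0,j=0: stock 176.0000 → up 220.0000 (V=59.4784), down 133.7600 (V=73.5532). Price 62.9909; hedge Δ=-0.1632, bond B=91.7149.
Self-financing check: at every node Δ·S+B equals the discounted successor values.

(0,0): Delta=-0.1632 Bond=91.7149
(1,0): Delta=-1.0000 Bond=207.3132
(1,1): Delta=0.2184 Bond=11.4363
(2,0): Delta=-1.0000 Bond=215.6058
(2,1): Delta=-1.0000 Bond=215.6058
(2,2): Delta=0.7740 Bond=-140.8903
V0=62.9909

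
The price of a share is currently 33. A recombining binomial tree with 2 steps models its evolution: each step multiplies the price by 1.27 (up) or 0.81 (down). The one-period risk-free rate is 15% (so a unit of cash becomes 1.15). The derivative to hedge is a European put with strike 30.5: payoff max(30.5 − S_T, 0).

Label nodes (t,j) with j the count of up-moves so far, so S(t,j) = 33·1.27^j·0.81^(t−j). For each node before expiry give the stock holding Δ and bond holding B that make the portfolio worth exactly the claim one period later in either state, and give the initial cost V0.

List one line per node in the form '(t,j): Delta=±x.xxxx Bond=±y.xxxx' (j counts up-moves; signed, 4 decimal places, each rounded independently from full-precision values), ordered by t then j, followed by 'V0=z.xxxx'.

(0,0): Delta=-0.1322 Bond=4.8190
(1,0): Delta=-0.7197 Bond=21.2436
(1,1): Delta=0.0000 Bond=0.0000
V0=0.4553

Since d<R<u, set p* = (R−d)/(u−d) = 0.7391; price each node as the discounted p*-expectation of its children.
At expiry t=2: V(2,0)=8.8487, V(2,1)=0.0000, V(2,2)=0.0000
  t=1,j=0: stock 26.7300 → up 33.9471 (V=0.0000), down 21.6513 (V=8.8487). Price 2.0073; hedge Δ=-0.7197, bond B=21.2436.
  t=1,j=1: stock 41.9100 → up 53.2257 (V=0.0000), down 33.9471 (V=0.0000). Price 0.0000; hedge Δ=0.0000, bond B=0.0000.
  t=0,j=0: stock 33.0000 → up 41.9100 (V=0.0000), down 26.7300 (V=2.0073). Price 0.4553; hedge Δ=-0.1322, bond B=4.8190.
Self-financing check: at every node Δ·S+B equals the discounted successor values.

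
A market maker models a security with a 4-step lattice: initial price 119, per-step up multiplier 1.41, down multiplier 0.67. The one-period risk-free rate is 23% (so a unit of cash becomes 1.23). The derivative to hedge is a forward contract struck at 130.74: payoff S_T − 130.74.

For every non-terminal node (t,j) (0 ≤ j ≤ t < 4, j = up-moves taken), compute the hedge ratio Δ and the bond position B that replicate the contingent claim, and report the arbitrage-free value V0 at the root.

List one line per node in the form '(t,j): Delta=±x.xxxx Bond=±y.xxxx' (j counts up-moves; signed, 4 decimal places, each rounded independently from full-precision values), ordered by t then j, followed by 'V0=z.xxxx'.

Risk-neutral probability p* = (R−d)/(u−d) = (1.23−0.67)/(1.41−0.67) = 0.7568.
Terminal payoffs: V(4,0)=-106.7602, V(4,1)=-80.2750, V(4,2)=-24.5375, V(4,3)=92.7608, V(4,4)=339.6125
Node (3,0) S=35.7908: V=(p*·-80.2750+(1−p*)·-106.7602)/1.23=-70.5019; Δ=(-80.2750−-106.7602)/(50.4650−23.9798)=1.0000; B=V−Δ·S=-106.2927
Node (3,1) S=75.3209: V=(p*·-24.5375+(1−p*)·-80.2750)/1.23=-30.9718; Δ=(-24.5375−-80.2750)/(106.2025−50.4650)=1.0000; B=V−Δ·S=-106.2927
Node (3,2) S=158.5112: V=(p*·92.7608+(1−p*)·-24.5375)/1.23=52.2185; Δ=(92.7608−-24.5375)/(223.5008−106.2025)=1.0000; B=V−Δ·S=-106.2927
Node (3,3) S=333.5833: V=(p*·339.6125+(1−p*)·92.7608)/1.23=227.2906; Δ=(339.6125−92.7608)/(470.3525−223.5008)=1.0000; B=V−Δ·S=-106.2927
Node (2,0) S=53.4191: V=(p*·-30.9718+(1−p*)·-70.5019)/1.23=-32.9977; Δ=(-30.9718−-70.5019)/(75.3209−35.7908)=1.0000; B=V−Δ·S=-86.4168
Node (2,1) S=112.4193: V=(p*·52.2185+(1−p*)·-30.9718)/1.23=26.0025; Δ=(52.2185−-30.9718)/(158.5112−75.3209)=1.0000; B=V−Δ·S=-86.4168
Node (2,2) S=236.5839: V=(p*·227.2906+(1−p*)·52.2185)/1.23=150.1671; Δ=(227.2906−52.2185)/(333.5833−158.5112)=1.0000; B=V−Δ·S=-86.4168
Node (1,0) S=79.7300: V=(p*·26.0025+(1−p*)·-32.9977)/1.23=9.4724; Δ=(26.0025−-32.9977)/(112.4193−53.4191)=1.0000; B=V−Δ·S=-70.2576
Node (1,1) S=167.7900: V=(p*·150.1671+(1−p*)·26.0025)/1.23=97.5324; Δ=(150.1671−26.0025)/(236.5839−112.4193)=1.0000; B=V−Δ·S=-70.2576
Node (0,0) S=119.0000: V=(p*·97.5324+(1−p*)·9.4724)/1.23=61.8800; Δ=(97.5324−9.4724)/(167.7900−79.7300)=1.0000; B=V−Δ·S=-57.1200
Root portfolio cost Δ·119+B reproduces V0=61.8800.

(0,0): Delta=1.0000 Bond=-57.1200
(1,0): Delta=1.0000 Bond=-70.2576
(1,1): Delta=1.0000 Bond=-70.2576
(2,0): Delta=1.0000 Bond=-86.4168
(2,1): Delta=1.0000 Bond=-86.4168
(2,2): Delta=1.0000 Bond=-86.4168
(3,0): Delta=1.0000 Bond=-106.2927
(3,1): Delta=1.0000 Bond=-106.2927
(3,2): Delta=1.0000 Bond=-106.2927
(3,3): Delta=1.0000 Bond=-106.2927
V0=61.8800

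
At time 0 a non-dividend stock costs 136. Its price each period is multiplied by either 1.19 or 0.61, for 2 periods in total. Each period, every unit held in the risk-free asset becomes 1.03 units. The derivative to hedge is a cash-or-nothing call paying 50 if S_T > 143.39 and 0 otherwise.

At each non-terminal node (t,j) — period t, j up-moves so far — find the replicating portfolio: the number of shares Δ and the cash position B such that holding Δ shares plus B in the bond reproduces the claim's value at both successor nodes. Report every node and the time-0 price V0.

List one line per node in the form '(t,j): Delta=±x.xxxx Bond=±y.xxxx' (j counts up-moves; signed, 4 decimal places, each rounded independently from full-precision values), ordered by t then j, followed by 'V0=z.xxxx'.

Under the risk-neutral measure, an up-move has probability p* = (R−d)/(u−d) = 0.7241 and values discount at R = 1.03.
Terminal values V(2,·): V(2,0)=0.0000, V(2,1)=0.0000, V(2,2)=50.0000
  t=1,j=0: stock 82.9600 → up 98.7224 (V=0.0000), down 50.6056 (V=0.0000). Price 0.0000; hedge Δ=0.0000, bond B=0.0000.
  t=1,j=1: stock 161.8400 → up 192.5896 (V=50.0000), down 98.7224 (V=0.0000). Price 35.1523; hedge Δ=0.5327, bond B=-51.0546.
  t=0,j=0: stock 136.0000 → up 161.8400 (V=35.1523), down 82.9600 (V=0.0000). Price 24.7137; hedge Δ=0.4456, bond B=-35.8937.
Self-financing check: at every node Δ·S+B equals the discounted successor values.

(0,0): Delta=0.4456 Bond=-35.8937
(1,0): Delta=0.0000 Bond=0.0000
(1,1): Delta=0.5327 Bond=-51.0546
V0=24.7137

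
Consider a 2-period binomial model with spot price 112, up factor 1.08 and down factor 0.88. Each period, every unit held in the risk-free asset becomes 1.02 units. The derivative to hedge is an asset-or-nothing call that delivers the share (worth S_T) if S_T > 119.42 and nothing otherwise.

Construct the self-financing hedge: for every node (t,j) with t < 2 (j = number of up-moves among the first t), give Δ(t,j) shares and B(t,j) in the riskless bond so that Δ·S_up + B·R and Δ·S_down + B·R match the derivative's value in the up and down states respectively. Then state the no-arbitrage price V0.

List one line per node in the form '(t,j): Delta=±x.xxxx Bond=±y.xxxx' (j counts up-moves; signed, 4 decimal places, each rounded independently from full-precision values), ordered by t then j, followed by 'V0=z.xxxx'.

(0,0): Delta=4.0024 Bond=-386.7372
(1,0): Delta=0.0000 Bond=0.0000
(1,1): Delta=5.4000 Bond=-563.5313
V0=61.5264

Under the risk-neutral measure, an up-move has probability p* = (R−d)/(u−d) = 0.7000 and values discount at R = 1.02.
Payoff layer (t=2): V(2,0)=0.0000, V(2,1)=0.0000, V(2,2)=130.6368
  t=1,j=0: stock 98.5600 → up 106.4448 (V=0.0000), down 86.7328 (V=0.0000). Price 0.0000; hedge Δ=0.0000, bond B=0.0000.
  t=1,j=1: stock 120.9600 → up 130.6368 (V=130.6368), down 106.4448 (V=0.0000). Price 89.6527; hedge Δ=5.4000, bond B=-563.5313.
  t=0,j=0: stock 112.0000 → up 120.9600 (V=89.6527), down 98.5600 (V=0.0000). Price 61.5264; hedge Δ=4.0024, bond B=-386.7372.
Root portfolio cost Δ·112+B reproduces V0=61.5264.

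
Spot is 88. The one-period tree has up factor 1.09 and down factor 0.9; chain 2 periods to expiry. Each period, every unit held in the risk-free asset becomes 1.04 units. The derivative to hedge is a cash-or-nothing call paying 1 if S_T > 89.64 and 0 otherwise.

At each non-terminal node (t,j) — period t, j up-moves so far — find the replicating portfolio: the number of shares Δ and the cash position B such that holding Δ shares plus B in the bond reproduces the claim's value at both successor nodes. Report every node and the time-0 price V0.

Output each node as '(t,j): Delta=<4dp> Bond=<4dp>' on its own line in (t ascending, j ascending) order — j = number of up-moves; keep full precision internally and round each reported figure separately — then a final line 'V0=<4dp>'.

The replicating-portfolio and risk-neutral prices coincide; use p* = (1.04−0.9)/(1.09−0.9) = 0.7368 for the latter.
Terminal values V(2,·): V(2,0)=0.0000, V(2,1)=0.0000, V(2,2)=1.0000
(1,0): S=79.2000. Δ = (V_up−V_dn)/(S_up−S_dn) = (0.0000−0.0000)/(86.3280−71.2800) = 0.0000. V = [p*·0.0000 + (1−p*)·0.0000]/1.04 = 0.0000. B = V − Δ·S = 0.0000.
(1,1): S=95.9200. Δ = (V_up−V_dn)/(S_up−S_dn) = (1.0000−0.0000)/(104.5528−86.3280) = 0.0549. V = [p*·1.0000 + (1−p*)·0.0000]/1.04 = 0.7085. B = V − Δ·S = -4.5547.
(0,0): S=88.0000. Δ = (V_up−V_dn)/(S_up−S_dn) = (0.7085−0.0000)/(95.9200−79.2000) = 0.0424. V = [p*·0.7085 + (1−p*)·0.0000]/1.04 = 0.5020. B = V − Δ·S = -3.2270.
The time-0 hedge costs 0.5020, which is the no-arbitrage price.

(0,0): Delta=0.0424 Bond=-3.2270
(1,0): Delta=0.0000 Bond=0.0000
(1,1): Delta=0.0549 Bond=-4.5547
V0=0.5020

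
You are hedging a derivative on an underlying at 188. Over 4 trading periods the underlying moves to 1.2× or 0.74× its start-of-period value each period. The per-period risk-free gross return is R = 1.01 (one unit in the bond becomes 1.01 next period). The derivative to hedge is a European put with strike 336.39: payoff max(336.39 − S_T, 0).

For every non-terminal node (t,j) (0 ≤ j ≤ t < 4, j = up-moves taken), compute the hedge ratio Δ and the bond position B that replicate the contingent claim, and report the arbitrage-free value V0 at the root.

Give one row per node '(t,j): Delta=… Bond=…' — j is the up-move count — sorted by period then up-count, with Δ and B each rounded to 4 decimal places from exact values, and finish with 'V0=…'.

(0,0): Delta=-0.8787 Bond=306.5560
(1,0): Delta=-1.0000 Bond=326.4968
(1,1): Delta=-0.8261 Bond=297.7465
(2,0): Delta=-1.0000 Bond=329.7618
(2,1): Delta=-1.0000 Bond=329.7618
(2,2): Delta=-0.7506 Bond=280.2899
(3,0): Delta=-1.0000 Bond=333.0594
(3,1): Delta=-1.0000 Bond=333.0594
(3,2): Delta=-1.0000 Bond=333.0594
(3,3): Delta=-0.6423 Bond=247.9311
V0=141.3604

Since d<R<u, set p* = (R−d)/(u−d) = 0.5870; price each node as the discounted p*-expectation of its children.
Payoff layer (t=4): V(4,0)=280.0152, V(4,1)=244.9715, V(4,2)=188.1437, V(4,3)=95.9906, V(4,4)=0.0000
Node (3,0) S=76.1821: V=(p*·244.9715+(1−p*)·280.0152)/1.01=256.8773; Δ=(244.9715−280.0152)/(91.4185−56.3748)=-1.0000; B=V−Δ·S=333.0594
Node (3,1) S=123.5386: V=(p*·188.1437+(1−p*)·244.9715)/1.01=209.5208; Δ=(188.1437−244.9715)/(148.2463−91.4185)=-1.0000; B=V−Δ·S=333.0594
Node (3,2) S=200.3328: V=(p*·95.9906+(1−p*)·188.1437)/1.01=132.7266; Δ=(95.9906−188.1437)/(240.3994−148.2463)=-1.0000; B=V−Δ·S=333.0594
Node (3,3) S=324.8640: V=(p*·0.0000+(1−p*)·95.9906)/1.01=39.2558; Δ=(0.0000−95.9906)/(389.8368−240.3994)=-0.6423; B=V−Δ·S=247.9311
Node (2,0) S=102.9488: V=(p*·209.5208+(1−p*)·256.8773)/1.01=226.8130; Δ=(209.5208−256.8773)/(123.5386−76.1821)=-1.0000; B=V−Δ·S=329.7618
Node (2,1) S=166.9440: V=(p*·132.7266+(1−p*)·209.5208)/1.01=162.8178; Δ=(132.7266−209.5208)/(200.3328−123.5386)=-1.0000; B=V−Δ·S=329.7618
Node (2,2) S=270.7200: V=(p*·39.2558+(1−p*)·132.7266)/1.01=77.0924; Δ=(39.2558−132.7266)/(324.8640−200.3328)=-0.7506; B=V−Δ·S=280.2899
Node (1,0) S=139.1200: V=(p*·162.8178+(1−p*)·226.8130)/1.01=187.3768; Δ=(162.8178−226.8130)/(166.9440−102.9488)=-1.0000; B=V−Δ·S=326.4968
Node (1,1) S=225.6000: V=(p*·77.0924+(1−p*)·162.8178)/1.01=111.3868; Δ=(77.0924−162.8178)/(270.7200−166.9440)=-0.8261; B=V−Δ·S=297.7465
Node (0,0) S=188.0000: V=(p*·111.3868+(1−p*)·187.3768)/1.01=141.3604; Δ=(111.3868−187.3768)/(225.6000−139.1200)=-0.8787; B=V−Δ·S=306.5560
Root portfolio cost Δ·188+B reproduces V0=141.3604.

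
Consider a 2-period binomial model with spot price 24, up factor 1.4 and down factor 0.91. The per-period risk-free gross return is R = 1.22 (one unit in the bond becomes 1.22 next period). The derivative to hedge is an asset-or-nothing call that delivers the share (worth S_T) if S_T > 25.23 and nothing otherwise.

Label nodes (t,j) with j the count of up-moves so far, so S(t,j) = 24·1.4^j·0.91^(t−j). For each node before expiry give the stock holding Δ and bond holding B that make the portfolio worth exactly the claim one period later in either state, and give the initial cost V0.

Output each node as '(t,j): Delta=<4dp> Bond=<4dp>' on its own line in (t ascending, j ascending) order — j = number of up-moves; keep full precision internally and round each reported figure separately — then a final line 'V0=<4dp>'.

(0,0): Delta=1.5089 Bond=-14.0147
(1,0): Delta=2.8571 Bond=-46.5443
(1,1): Delta=1.0000 Bond=0.0000
V0=22.1981

The replicating-portfolio and risk-neutral prices coincide; use p* = (1.22−0.91)/(1.4−0.91) = 0.6327 for the latter.
Terminal values V(2,·): V(2,0)=0.0000, V(2,1)=30.5760, V(2,2)=47.0400
(1,0): S=21.8400. Δ = (V_up−V_dn)/(S_up−S_dn) = (30.5760−0.0000)/(30.5760−19.8744) = 2.8571. V = [p*·30.5760 + (1−p*)·0.0000]/1.22 = 15.8557. B = V − Δ·S = -46.5443.
(1,1): S=33.6000. Δ = (V_up−V_dn)/(S_up−S_dn) = (47.0400−30.5760)/(47.0400−30.5760) = 1.0000. V = [p*·47.0400 + (1−p*)·30.5760]/1.22 = 33.6000. B = V − Δ·S = 0.0000.
(0,0): S=24.0000. Δ = (V_up−V_dn)/(S_up−S_dn) = (33.6000−15.8557)/(33.6000−21.8400) = 1.5089. V = [p*·33.6000 + (1−p*)·15.8557]/1.22 = 22.1981. B = V − Δ·S = -14.0147.
Self-financing check: at every node Δ·S+B equals the discounted successor values.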